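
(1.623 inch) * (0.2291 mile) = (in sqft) 1 inch = 0.0254 m, so 1.623 inch = 1.623 * 0.0254 = 0.0412242 m. 1 mile = 1609.344 m, so 0.2291 mile = 0.2291 * 1609.344 = 368.70071 m. Combine: 0.0412242 m * 368.70071 m = 15.199392 m^2. 1 sqft = 0.09290304 m^2, so 15.199392 m^2 = 15.199392 / 0.09290304 = 163.60489 sqft ≈ 163.6 sqft (4 s.f.). Final answer: 163.6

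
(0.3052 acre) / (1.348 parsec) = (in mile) 1.845e-17. Check: 1 acre = 4046.8564 m^2, so 0.3052 acre = 0.3052 * 4046.8564 = 1235.1006 m^2. 1 parsec = 3.0856776e+16 m, so 1.348 parsec = 1.348 * 3.0856776e+16 = 4.1594934e+16 m. Combine: 1235.1006 m^2 / 4.1594934e+16 m = 2.9693534e-14 m. 1 mile = 1609.344 m, so 2.9693534e-14 m = 2.9693534e-14 / 1609.344 = 1.8450707e-17 mile ≈ 1.845e-17 mile (4 s.f.).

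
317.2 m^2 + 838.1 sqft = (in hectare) 0.03951. Check: 317.2 m^2 is already in m^2. 1 sqft = 0.09290304 m^2, so 838.1 sqft = 838.1 * 0.09290304 = 77.862038 m^2. Sum: 317.2 + 77.862038 = 395.06204 m^2. 1 hectare = 10000 m^2, so 395.06204 m^2 = 395.06204 / 10000 = 0.039506204 hectare ≈ 0.03951 hectare (4 s.f.).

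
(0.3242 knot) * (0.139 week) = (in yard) 1.533e+04. Check: 1 knot = 0.51444444 m/s, so 0.3242 knot = 0.3242 * 0.51444444 = 0.16678289 m/s. 1 week = 604800 s, so 0.139 week = 0.139 * 604800 = 84067.2 s. Combine: 0.16678289 m/s * 84067.2 s = 14020.97 m. 1 yard = 0.9144 m, so 14020.97 m = 14020.97 / 0.9144 = 15333.52 yard ≈ 1.533e+04 yard (4 s.f.).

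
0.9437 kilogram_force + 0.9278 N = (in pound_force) 2.289. Check: 1 kilogram_force = 9.80665 N, so 0.9437 kilogram_force = 0.9437 * 9.80665 = 9.2545356 N. 0.9278 N is already in N. Sum: 9.2545356 + 0.9278 = 10.182336 N. 1 pound_force = 4.4482216 N, so 10.182336 N = 10.182336 / 4.4482216 = 2.2890801 pound_force ≈ 2.289 pound_force (4 s.f.).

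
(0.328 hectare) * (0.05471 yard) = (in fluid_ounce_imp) 5.775e+06. Check: 1 hectare = 10000 m^2, so 0.328 hectare = 0.328 * 10000 = 3280 m^2. 1 yard = 0.9144 m, so 0.05471 yard = 0.05471 * 0.9144 = 0.050026824 m. Combine: 3280 m^2 * 0.050026824 m = 164.08798 m^3. 1 fluid_ounce_imp = 2.8413063e-05 m^3, so 164.08798 m^3 = 164.08798 / 2.8413063e-05 = 5775089.6 fluid_ounce_imp ≈ 5.775e+06 fluid_ounce_imp (4 s.f.).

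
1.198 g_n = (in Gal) 1175. Check: 1 g_n = 9.80665 m/s^2, so 1.198 g_n = 1.198 * 9.80665 = 11.748367 m/s^2. 1 Gal = 0.01 m/s^2, so 11.748367 m/s^2 = 11.748367 / 0.01 = 1174.8367 Gal ≈ 1175 Gal (4 s.f.).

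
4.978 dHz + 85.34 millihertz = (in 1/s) 0.5831. Check: 1 dHz = 0.1 Hz, so 4.978 dHz = 4.978 * 0.1 = 0.4978 Hz. 1 millihertz = 0.001 Hz, so 85.34 millihertz = 85.34 * 0.001 = 0.08534 Hz. Sum: 0.4978 + 0.08534 = 0.58314 Hz. 0.58314 Hz = 0.58314 1/s ≈ 0.5831 1/s (4 s.f.).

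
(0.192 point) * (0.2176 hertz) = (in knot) 1 point = 0.00035277778 m, so 0.192 point = 0.192 * 0.00035277778 = 6.7733333e-05 m. 0.2176 hertz = 0.2176 Hz. Combine: 6.7733333e-05 m * 0.2176 Hz = 1.4738773e-05 m/s. 1 knot = 0.51444444 m/s, so 1.4738773e-05 m/s = 1.4738773e-05 / 0.51444444 = 2.8649883e-05 knot ≈ 2.865e-05 knot (4 s.f.). Final answer: 2.865e-05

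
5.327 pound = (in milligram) 2.416e+06. Check: 1 pound = 0.45359237 kg, so 5.327 pound = 5.327 * 0.45359237 = 2.4162866 kg. 1 milligram = 1e-06 kg, so 2.4162866 kg = 2.4162866 / 1e-06 = 2416286.6 milligram ≈ 2.416e+06 milligram (4 s.f.).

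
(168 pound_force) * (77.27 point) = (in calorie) 4.869. Check: 1 pound_force = 4.4482216 N, so 168 pound_force = 168 * 4.4482216 = 747.30123 N. 1 point = 0.00035277778 m, so 77.27 point = 77.27 * 0.00035277778 = 0.027259139 m. Combine: 747.30123 N * 0.027259139 m = 20.370788 J. 1 calorie = 4.184 J, so 20.370788 J = 20.370788 / 4.184 = 4.8687352 calorie ≈ 4.869 calorie (4 s.f.).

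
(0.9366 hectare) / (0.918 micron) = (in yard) 1 hectare = 10000 m^2, so 0.9366 hectare = 0.9366 * 10000 = 9366 m^2. 1 micron = 1e-06 m, so 0.918 micron = 0.918 * 1e-06 = 9.18e-07 m. Combine: 9366 m^2 / 9.18e-07 m = 1.0202614e+10 m. 1 yard = 0.9144 m, so 1.0202614e+10 m = 1.0202614e+10 / 0.9144 = 1.1157715e+10 yard ≈ 1.116e+10 yard (4 s.f.). Final answer: 1.116e+10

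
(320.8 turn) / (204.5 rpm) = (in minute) 1.569. Check: 1 turn = 6.2831853 rad, so 320.8 turn = 320.8 * 6.2831853 = 2015.6458 rad. 1 rpm = 0.10471976 rad/s, so 204.5 rpm = 204.5 * 0.10471976 = 21.41519 rad/s. Combine: 2015.6458 rad / 21.41519 rad/s = 94.122249 s. 1 minute = 60 s, so 94.122249 s = 94.122249 / 60 = 1.5687042 minute ≈ 1.569 minute (4 s.f.).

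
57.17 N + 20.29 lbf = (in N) 147.4. Check: 57.17 N is already in N. 1 lbf = 4.4482216 N, so 20.29 lbf = 20.29 * 4.4482216 = 90.254417 N. Sum: 57.17 + 90.254417 = 147.42442 N. Result: 147.42442 N ≈ 147.4 N (4 s.f.).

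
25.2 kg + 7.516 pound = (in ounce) 1009. Check: 25.2 kg is already in kg. 1 pound = 0.45359237 kg, so 7.516 pound = 7.516 * 0.45359237 = 3.4092003 kg. Sum: 25.2 + 3.4092003 = 28.6092 kg. 1 ounce = 0.028349523 kg, so 28.6092 kg = 28.6092 / 0.028349523 = 1009.1598 ounce ≈ 1009 ounce (4 s.f.).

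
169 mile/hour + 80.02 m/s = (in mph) 348. Check: 1 mile/hour = 0.44704 m/s, so 169 mile/hour = 169 * 0.44704 = 75.54976 m/s. 80.02 m/s is already in m/s. Sum: 75.54976 + 80.02 = 155.56976 m/s. 1 mph = 0.44704 m/s, so 155.56976 m/s = 155.56976 / 0.44704 = 347.99964 mph ≈ 348 mph (4 s.f.).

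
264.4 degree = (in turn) 1 degree = 0.017453293 rad, so 264.4 degree = 264.4 * 0.017453293 = 4.6146505 rad. 1 turn = 6.2831853 rad, so 4.6146505 rad = 4.6146505 / 6.2831853 = 0.73444444 turn ≈ 0.7344 turn (4 s.f.). Final answer: 0.7344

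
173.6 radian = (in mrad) 173.6 radian = 173.6 rad. 1 mrad = 0.001 rad, so 173.6 rad = 173.6 / 0.001 = 173600 mrad ≈ 1.736e+05 mrad (4 s.f.). Final answer: 1.736e+05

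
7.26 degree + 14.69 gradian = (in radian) 0.3575. Check: 1 degree = 0.017453293 rad, so 7.26 degree = 7.26 * 0.017453293 = 0.1267109 rad. 1 gradian = 0.015707963 rad, so 14.69 gradian = 14.69 * 0.015707963 = 0.23074998 rad. Sum: 0.1267109 + 0.23074998 = 0.35746088 rad. 0.35746088 rad = 0.35746088 radian ≈ 0.3575 radian (4 s.f.).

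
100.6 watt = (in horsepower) 0.1349. Check: 100.6 watt = 100.6 W. 1 horsepower = 745.69987 W, so 100.6 W = 100.6 / 745.69987 = 0.13490682 horsepower ≈ 0.1349 horsepower (4 s.f.).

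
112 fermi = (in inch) 1 fermi = 1e-15 m, so 112 fermi = 112 * 1e-15 = 1.12e-13 m. 1 inch = 0.0254 m, so 1.12e-13 m = 1.12e-13 / 0.0254 = 4.4094488e-12 inch ≈ 4.409e-12 inch (4 s.f.). Final answer: 4.409e-12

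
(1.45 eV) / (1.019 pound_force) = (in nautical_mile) 2.767e-23. Check: 1 eV = 1.6021766e-19 J, so 1.45 eV = 1.45 * 1.6021766e-19 = 2.3231561e-19 J. 1 pound_force = 4.4482216 N, so 1.019 pound_force = 1.019 * 4.4482216 = 4.5327378 N. Combine: 2.3231561e-19 J / 4.5327378 N = 5.1252824e-20 m. 1 nautical_mile = 1852 m, so 5.1252824e-20 m = 5.1252824e-20 / 1852 = 2.7674311e-23 nautical_mile ≈ 2.767e-23 nautical_mile (4 s.f.).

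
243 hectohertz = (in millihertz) 1 hectohertz = 100 Hz, so 243 hectohertz = 243 * 100 = 24300 Hz. 1 millihertz = 0.001 Hz, so 24300 Hz = 24300 / 0.001 = 24300000 millihertz ≈ 2.43e+07 millihertz (4 s.f.). Final answer: 2.43e+07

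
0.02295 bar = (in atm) 1 bar = 100000 Pa, so 0.02295 bar = 0.02295 * 100000 = 2295 Pa. 1 atm = 101325 Pa, so 2295 Pa = 2295 / 101325 = 0.022649889 atm ≈ 0.02265 atm (4 s.f.). Final answer: 0.02265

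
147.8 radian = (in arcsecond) 3.049e+07. Check: 147.8 radian = 147.8 rad. 1 arcsecond = 4.8481368e-06 rad, so 147.8 rad = 147.8 / 4.8481368e-06 = 30485938 arcsecond ≈ 3.049e+07 arcsecond (4 s.f.).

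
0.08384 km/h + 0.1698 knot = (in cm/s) 11.06. Check: 1 km/h = 0.27777778 m/s, so 0.08384 km/h = 0.08384 * 0.27777778 = 0.023288889 m/s. 1 knot = 0.51444444 m/s, so 0.1698 knot = 0.1698 * 0.51444444 = 0.087352667 m/s. Sum: 0.023288889 + 0.087352667 = 0.11064156 m/s. 1 cm/s = 0.01 m/s, so 0.11064156 m/s = 0.11064156 / 0.01 = 11.064156 cm/s ≈ 11.06 cm/s (4 s.f.).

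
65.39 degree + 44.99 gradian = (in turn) 1 degree = 0.017453293 rad, so 65.39 degree = 65.39 * 0.017453293 = 1.1412708 rad. 1 gradian = 0.015707963 rad, so 44.99 gradian = 44.99 * 0.015707963 = 0.70670127 rad. Sum: 1.1412708 + 0.70670127 = 1.8479721 rad. 1 turn = 6.2831853 rad, so 1.8479721 rad = 1.8479721 / 6.2831853 = 0.29411389 turn ≈ 0.2941 turn (4 s.f.). Final answer: 0.2941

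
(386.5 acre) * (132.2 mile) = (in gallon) 1 acre = 4046.8564 m^2, so 386.5 acre = 386.5 * 4046.8564 = 1564110 m^2. 1 mile = 1609.344 m, so 132.2 mile = 132.2 * 1609.344 = 212755.28 m. Combine: 1564110 m^2 * 212755.28 m = 3.3277266e+11 m^3. 1 gallon = 0.0037854118 m^3, so 3.3277266e+11 m^3 = 3.3277266e+11 / 0.0037854118 = 8.7909236e+13 gallon ≈ 8.791e+13 gallon (4 s.f.). Final answer: 8.791e+13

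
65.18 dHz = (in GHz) 1 dHz = 0.1 Hz, so 65.18 dHz = 65.18 * 0.1 = 6.518 Hz. 1 GHz = 1e+09 Hz, so 6.518 Hz = 6.518 / 1e+09 = 6.518e-09 GHz. Final answer: 6.518e-09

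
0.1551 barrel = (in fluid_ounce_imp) 867.9. Check: 1 barrel = 0.15898729 m^3, so 0.1551 barrel = 0.1551 * 0.15898729 = 0.024658929 m^3. 1 fluid_ounce_imp = 2.8413063e-05 m^3, so 0.024658929 m^3 = 0.024658929 / 2.8413063e-05 = 867.87299 fluid_ounce_imp ≈ 867.9 fluid_ounce_imp (4 s.f.).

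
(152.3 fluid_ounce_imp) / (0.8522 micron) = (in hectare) 1 fluid_ounce_imp = 2.8413063e-05 m^3, so 152.3 fluid_ounce_imp = 152.3 * 2.8413063e-05 = 0.0043273094 m^3. 1 micron = 1e-06 m, so 0.8522 micron = 0.8522 * 1e-06 = 8.522e-07 m. Combine: 0.0043273094 m^3 / 8.522e-07 m = 5077.8097 m^2. 1 hectare = 10000 m^2, so 5077.8097 m^2 = 5077.8097 / 10000 = 0.50778097 hectare ≈ 0.5078 hectare (4 s.f.). Final answer: 0.5078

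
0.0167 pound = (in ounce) 0.2672. Check: 1 pound = 0.45359237 kg, so 0.0167 pound = 0.0167 * 0.45359237 = 0.0075749926 kg. 1 ounce = 0.028349523 kg, so 0.0075749926 kg = 0.0075749926 / 0.028349523 = 0.2672 ounce.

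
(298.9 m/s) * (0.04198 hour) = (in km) 298.9 m/s is already in m/s. 1 hour = 3600 s, so 0.04198 hour = 0.04198 * 3600 = 151.128 s. Combine: 298.9 m/s * 151.128 s = 45172.159 m. 1 km = 1000 m, so 45172.159 m = 45172.159 / 1000 = 45.172159 km ≈ 45.17 km (4 s.f.). Final answer: 45.17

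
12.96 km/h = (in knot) 6.998. Check: 1 km/h = 0.27777778 m/s, so 12.96 km/h = 12.96 * 0.27777778 = 3.6 m/s. 1 knot = 0.51444444 m/s, so 3.6 m/s = 3.6 / 0.51444444 = 6.9978402 knot ≈ 6.998 knot (4 s.f.).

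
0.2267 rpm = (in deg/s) 1.36. Check: 1 rpm = 0.10471976 rad/s, so 0.2267 rpm = 0.2267 * 0.10471976 = 0.023739968 rad/s. 1 deg/s = 0.017453293 rad/s, so 0.023739968 rad/s = 0.023739968 / 0.017453293 = 1.3602 deg/s ≈ 1.36 deg/s (4 s.f.).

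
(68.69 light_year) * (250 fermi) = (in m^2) 1 light_year = 9.4607305e+15 m, so 68.69 light_year = 68.69 * 9.4607305e+15 = 6.4985758e+17 m. 1 fermi = 1e-15 m, so 250 fermi = 250 * 1e-15 = 2.5e-13 m. Combine: 6.4985758e+17 m * 2.5e-13 m = 162464.39 m^2. Result: 162464.39 m^2 ≈ 1.625e+05 m^2 (4 s.f.). Final answer: 1.625e+05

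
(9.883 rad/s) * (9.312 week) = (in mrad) 5.566e+10. Check: 9.883 rad/s is already in rad/s. 1 week = 604800 s, so 9.312 week = 9.312 * 604800 = 5631897.6 s. Combine: 9.883 rad/s * 5631897.6 s = 55660044 rad. 1 mrad = 0.001 rad, so 55660044 rad = 55660044 / 0.001 = 5.5660044e+10 mrad ≈ 5.566e+10 mrad (4 s.f.).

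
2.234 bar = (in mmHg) 1 bar = 100000 Pa, so 2.234 bar = 2.234 * 100000 = 223400 Pa. 1 mmHg = 133.32237 Pa, so 223400 Pa = 223400 / 133.32237 = 1675.6378 mmHg ≈ 1676 mmHg (4 s.f.). Final answer: 1676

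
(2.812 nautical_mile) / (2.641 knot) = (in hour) 1 nautical_mile = 1852 m, so 2.812 nautical_mile = 2.812 * 1852 = 5207.824 m. 1 knot = 0.51444444 m/s, so 2.641 knot = 2.641 * 0.51444444 = 1.3586478 m/s. Combine: 5207.824 m / 1.3586478 m/s = 3833.0935 s. 1 hour = 3600 s, so 3833.0935 s = 3833.0935 / 3600 = 1.0647482 hour ≈ 1.065 hour (4 s.f.). Final answer: 1.065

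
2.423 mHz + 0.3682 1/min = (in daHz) 0.000856. Check: 1 mHz = 0.001 Hz, so 2.423 mHz = 2.423 * 0.001 = 0.002423 Hz. 1 1/min = 0.016666667 Hz, so 0.3682 1/min = 0.3682 * 0.016666667 = 0.0061366667 Hz. Sum: 0.002423 + 0.0061366667 = 0.0085596667 Hz. 1 daHz = 10 Hz, so 0.0085596667 Hz = 0.0085596667 / 10 = 0.00085596667 daHz ≈ 0.000856 daHz (4 s.f.).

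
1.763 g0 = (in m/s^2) 17.29. Check: 1 g0 = 9.80665 m/s^2, so 1.763 g0 = 1.763 * 9.80665 = 17.289124 m/s^2. Result: 17.289124 m/s^2 ≈ 17.29 m/s^2 (4 s.f.).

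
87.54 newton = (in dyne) 8.754e+06. Check: 87.54 newton = 87.54 N. 1 dyne = 1e-05 N, so 87.54 N = 87.54 / 1e-05 = 8754000 dyne ≈ 8.754e+06 dyne (4 s.f.).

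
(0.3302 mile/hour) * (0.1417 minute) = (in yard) 1 mile/hour = 0.44704 m/s, so 0.3302 mile/hour = 0.3302 * 0.44704 = 0.14761261 m/s. 1 minute = 60 s, so 0.1417 minute = 0.1417 * 60 = 8.502 s. Combine: 0.14761261 m/s * 8.502 s = 1.2550024 m. 1 yard = 0.9144 m, so 1.2550024 m = 1.2550024 / 0.9144 = 1.3724873 yard ≈ 1.372 yard (4 s.f.). Final answer: 1.372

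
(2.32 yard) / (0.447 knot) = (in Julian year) 2.923e-07. Check: 1 yard = 0.9144 m, so 2.32 yard = 2.32 * 0.9144 = 2.121408 m. 1 knot = 0.51444444 m/s, so 0.447 knot = 0.447 * 0.51444444 = 0.22995667 m/s. Combine: 2.121408 m / 0.22995667 m/s = 9.2252511 s. 1 Julian year = 31557600 s, so 9.2252511 s = 9.2252511 / 31557600 = 2.9233057e-07 Julian year ≈ 2.923e-07 Julian year (4 s.f.).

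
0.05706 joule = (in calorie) 0.01364. Check: 0.05706 joule = 0.05706 J. 1 calorie = 4.184 J, so 0.05706 J = 0.05706 / 4.184 = 0.013637667 calorie ≈ 0.01364 calorie (4 s.f.).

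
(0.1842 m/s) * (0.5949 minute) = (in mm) 0.1842 m/s is already in m/s. 1 minute = 60 s, so 0.5949 minute = 0.5949 * 60 = 35.694 s. Combine: 0.1842 m/s * 35.694 s = 6.5748348 m. 1 mm = 0.001 m, so 6.5748348 m = 6.5748348 / 0.001 = 6574.8348 mm ≈ 6575 mm (4 s.f.). Final answer: 6575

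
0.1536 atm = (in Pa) 1.556e+04. Check: 1 atm = 101325 Pa, so 0.1536 atm = 0.1536 * 101325 = 15563.52 Pa. Result: 15563.52 Pa ≈ 1.556e+04 Pa (4 s.f.).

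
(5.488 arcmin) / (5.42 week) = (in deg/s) 1 arcmin = 0.00029088821 rad, so 5.488 arcmin = 5.488 * 0.00029088821 = 0.0015963945 rad. 1 week = 604800 s, so 5.42 week = 5.42 * 604800 = 3278016 s. Combine: 0.0015963945 rad / 3278016 s = 4.8700021e-10 rad/s. 1 deg/s = 0.017453293 rad/s, so 4.8700021e-10 rad/s = 4.8700021e-10 / 0.017453293 = 2.7903057e-08 deg/s ≈ 2.79e-08 deg/s (4 s.f.). Final answer: 2.79e-08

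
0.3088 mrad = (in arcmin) 1.062. Check: 1 mrad = 0.001 rad, so 0.3088 mrad = 0.3088 * 0.001 = 0.0003088 rad. 1 arcmin = 0.00029088821 rad, so 0.0003088 rad = 0.0003088 / 0.00029088821 = 1.0615762 arcmin ≈ 1.062 arcmin (4 s.f.).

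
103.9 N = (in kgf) 10.59. Check: 1 kgf = 9.80665 N, so 103.9 N = 103.9 / 9.80665 = 10.594851 kgf ≈ 10.59 kgf (4 s.f.).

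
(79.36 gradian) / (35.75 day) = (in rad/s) 1 gradian = 0.015707963 rad, so 79.36 gradian = 79.36 * 0.015707963 = 1.246584 rad. 1 day = 86400 s, so 35.75 day = 35.75 * 86400 = 3088800 s. Combine: 1.246584 rad / 3088800 s = 4.0358196e-07 rad/s. Result: 4.0358196e-07 rad/s ≈ 4.036e-07 rad/s (4 s.f.). Final answer: 4.036e-07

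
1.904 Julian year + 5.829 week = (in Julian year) 2.016. Check: 1 Julian year = 31557600 s, so 1.904 Julian year = 1.904 * 31557600 = 60085670 s. 1 week = 604800 s, so 5.829 week = 5.829 * 604800 = 3525379.2 s. Sum: 60085670 + 3525379.2 = 63611050 s. 1 Julian year = 31557600 s, so 63611050 s = 63611050 / 31557600 = 2.0157125 Julian year ≈ 2.016 Julian year (4 s.f.).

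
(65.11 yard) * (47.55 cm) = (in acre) 1 yard = 0.9144 m, so 65.11 yard = 65.11 * 0.9144 = 59.536584 m. 1 cm = 0.01 m, so 47.55 cm = 47.55 * 0.01 = 0.4755 m. Combine: 59.536584 m * 0.4755 m = 28.309646 m^2. 1 acre = 4046.8564 m^2, so 28.309646 m^2 = 28.309646 / 4046.8564 = 0.0069954658 acre ≈ 0.006995 acre (4 s.f.). Final answer: 0.006995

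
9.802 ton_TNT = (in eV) 2.56e+29. Check: 1 ton_TNT = 4.184e+09 J, so 9.802 ton_TNT = 9.802 * 4.184e+09 = 4.1011568e+10 J. 1 eV = 1.6021766e-19 J, so 4.1011568e+10 J = 4.1011568e+10 / 1.6021766e-19 = 2.5597407e+29 eV ≈ 2.56e+29 eV (4 s.f.).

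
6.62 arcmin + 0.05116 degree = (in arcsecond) 1 arcmin = 0.00029088821 rad, so 6.62 arcmin = 6.62 * 0.00029088821 = 0.0019256799 rad. 1 degree = 0.017453293 rad, so 0.05116 degree = 0.05116 * 0.017453293 = 0.00089291045 rad. Sum: 0.0019256799 + 0.00089291045 = 0.0028185904 rad. 1 arcsecond = 4.8481368e-06 rad, so 0.0028185904 rad = 0.0028185904 / 4.8481368e-06 = 581.376 arcsecond ≈ 581.4 arcsecond (4 s.f.). Final answer: 581.4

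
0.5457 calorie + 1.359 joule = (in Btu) 1 calorie = 4.184 J, so 0.5457 calorie = 0.5457 * 4.184 = 2.2832088 J. 1.359 joule = 1.359 J. Sum: 2.2832088 + 1.359 = 3.6422088 J. 1 Btu = 1055.0559 J, so 3.6422088 J = 3.6422088 / 1055.0559 = 0.0034521479 Btu ≈ 0.003452 Btu (4 s.f.). Final answer: 0.003452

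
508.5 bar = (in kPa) 5.085e+04. Check: 1 bar = 100000 Pa, so 508.5 bar = 508.5 * 100000 = 50850000 Pa. 1 kPa = 1000 Pa, so 50850000 Pa = 50850000 / 1000 = 50850 kPa ≈ 5.085e+04 kPa (4 s.f.).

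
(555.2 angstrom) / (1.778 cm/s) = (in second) 1 angstrom = 1e-10 m, so 555.2 angstrom = 555.2 * 1e-10 = 5.552e-08 m. 1 cm/s = 0.01 m/s, so 1.778 cm/s = 1.778 * 0.01 = 0.01778 m/s. Combine: 5.552e-08 m / 0.01778 m/s = 3.1226097e-06 s. 3.1226097e-06 s = 3.1226097e-06 second ≈ 3.123e-06 second (4 s.f.). Final answer: 3.123e-06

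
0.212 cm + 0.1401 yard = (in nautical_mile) 1 cm = 0.01 m, so 0.212 cm = 0.212 * 0.01 = 0.00212 m. 1 yard = 0.9144 m, so 0.1401 yard = 0.1401 * 0.9144 = 0.12810744 m. Sum: 0.00212 + 0.12810744 = 0.13022744 m. 1 nautical_mile = 1852 m, so 0.13022744 m = 0.13022744 / 1852 = 7.0317192e-05 nautical_mile ≈ 7.032e-05 nautical_mile (4 s.f.). Final answer: 7.032e-05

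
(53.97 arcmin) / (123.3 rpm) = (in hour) 1 arcmin = 0.00029088821 rad, so 53.97 arcmin = 53.97 * 0.00029088821 = 0.015699237 rad. 1 rpm = 0.10471976 rad/s, so 123.3 rpm = 123.3 * 0.10471976 = 12.911946 rad/s. Combine: 0.015699237 rad / 12.911946 rad/s = 0.0012158692 s. 1 hour = 3600 s, so 0.0012158692 s = 0.0012158692 / 3600 = 3.3774143e-07 hour ≈ 3.377e-07 hour (4 s.f.). Final answer: 3.377e-07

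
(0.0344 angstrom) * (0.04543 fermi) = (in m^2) 1.563e-28. Check: 1 angstrom = 1e-10 m, so 0.0344 angstrom = 0.0344 * 1e-10 = 3.44e-12 m. 1 fermi = 1e-15 m, so 0.04543 fermi = 0.04543 * 1e-15 = 4.543e-17 m. Combine: 3.44e-12 m * 4.543e-17 m = 1.562792e-28 m^2. Result: 1.562792e-28 m^2 ≈ 1.563e-28 m^2 (4 s.f.).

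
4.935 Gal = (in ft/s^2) 0.1619. Check: 1 Gal = 0.01 m/s^2, so 4.935 Gal = 4.935 * 0.01 = 0.04935 m/s^2. 1 ft/s^2 = 0.3048 m/s^2, so 0.04935 m/s^2 = 0.04935 / 0.3048 = 0.16190945 ft/s^2 ≈ 0.1619 ft/s^2 (4 s.f.).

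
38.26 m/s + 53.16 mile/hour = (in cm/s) 6202. Check: 38.26 m/s is already in m/s. 1 mile/hour = 0.44704 m/s, so 53.16 mile/hour = 53.16 * 0.44704 = 23.764646 m/s. Sum: 38.26 + 23.764646 = 62.024646 m/s. 1 cm/s = 0.01 m/s, so 62.024646 m/s = 62.024646 / 0.01 = 6202.4646 cm/s ≈ 6202 cm/s (4 s.f.).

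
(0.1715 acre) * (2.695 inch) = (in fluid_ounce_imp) 1.672e+06. Check: 1 acre = 4046.8564 m^2, so 0.1715 acre = 0.1715 * 4046.8564 = 694.03588 m^2. 1 inch = 0.0254 m, so 2.695 inch = 2.695 * 0.0254 = 0.068453 m. Combine: 694.03588 m^2 * 0.068453 m = 47.508838 m^3. 1 fluid_ounce_imp = 2.8413063e-05 m^3, so 47.508838 m^3 = 47.508838 / 2.8413063e-05 = 1672077.3 fluid_ounce_imp ≈ 1.672e+06 fluid_ounce_imp (4 s.f.).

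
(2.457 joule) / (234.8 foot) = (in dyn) 3433. Check: 2.457 joule = 2.457 J. 1 foot = 0.3048 m, so 234.8 foot = 234.8 * 0.3048 = 71.56704 m. Combine: 2.457 J / 71.56704 m = 0.034331446 N. 1 dyn = 1e-05 N, so 0.034331446 N = 0.034331446 / 1e-05 = 3433.1446 dyn ≈ 3433 dyn (4 s.f.).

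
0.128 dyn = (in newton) 1 dyn = 1e-05 N, so 0.128 dyn = 0.128 * 1e-05 = 1.28e-06 N. 1.28e-06 N = 1.28e-06 newton. Final answer: 1.28e-06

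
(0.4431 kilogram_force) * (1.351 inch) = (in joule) 0.1491. Check: 1 kilogram_force = 9.80665 N, so 0.4431 kilogram_force = 0.4431 * 9.80665 = 4.3453266 N. 1 inch = 0.0254 m, so 1.351 inch = 1.351 * 0.0254 = 0.0343154 m. Combine: 4.3453266 N * 0.0343154 m = 0.14911162 J. 0.14911162 J = 0.14911162 joule ≈ 0.1491 joule (4 s.f.).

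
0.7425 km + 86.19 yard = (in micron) 8.213e+08. Check: 1 km = 1000 m, so 0.7425 km = 0.7425 * 1000 = 742.5 m. 1 yard = 0.9144 m, so 86.19 yard = 86.19 * 0.9144 = 78.812136 m. Sum: 742.5 + 78.812136 = 821.31214 m. 1 micron = 1e-06 m, so 821.31214 m = 821.31214 / 1e-06 = 8.2131214e+08 micron ≈ 8.213e+08 micron (4 s.f.).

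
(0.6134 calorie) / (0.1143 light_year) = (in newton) 1 calorie = 4.184 J, so 0.6134 calorie = 0.6134 * 4.184 = 2.5664656 J. 1 light_year = 9.4607305e+15 m, so 0.1143 light_year = 0.1143 * 9.4607305e+15 = 1.0813615e+15 m. Combine: 2.5664656 J / 1.0813615e+15 m = 2.3733651e-15 N. 2.3733651e-15 N = 2.3733651e-15 newton ≈ 2.373e-15 newton (4 s.f.). Final answer: 2.373e-15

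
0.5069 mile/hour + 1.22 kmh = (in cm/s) 1 mile/hour = 0.44704 m/s, so 0.5069 mile/hour = 0.5069 * 0.44704 = 0.22660458 m/s. 1 kmh = 0.27777778 m/s, so 1.22 kmh = 1.22 * 0.27777778 = 0.33888889 m/s. Sum: 0.22660458 + 0.33888889 = 0.56549346 m/s. 1 cm/s = 0.01 m/s, so 0.56549346 m/s = 0.56549346 / 0.01 = 56.549346 cm/s ≈ 56.55 cm/s (4 s.f.). Final answer: 56.55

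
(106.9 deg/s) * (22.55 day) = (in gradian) 1 deg/s = 0.017453293 rad/s, so 106.9 deg/s = 106.9 * 0.017453293 = 1.865757 rad/s. 1 day = 86400 s, so 22.55 day = 22.55 * 86400 = 1948320 s. Combine: 1.865757 rad/s * 1948320 s = 3635091.6 rad. 1 gradian = 0.015707963 rad, so 3635091.6 rad = 3635091.6 / 0.015707963 = 2.3141712e+08 gradian ≈ 2.314e+08 gradian (4 s.f.). Final answer: 2.314e+08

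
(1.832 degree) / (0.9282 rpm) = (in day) 3.807e-06. Check: 1 degree = 0.017453293 rad, so 1.832 degree = 1.832 * 0.017453293 = 0.031974432 rad. 1 rpm = 0.10471976 rad/s, so 0.9282 rpm = 0.9282 * 0.10471976 = 0.097200877 rad/s. Combine: 0.031974432 rad / 0.097200877 rad/s = 0.32895209 s. 1 day = 86400 s, so 0.32895209 s = 0.32895209 / 86400 = 3.8073159e-06 day ≈ 3.807e-06 day (4 s.f.).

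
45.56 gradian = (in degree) 41. Check: 1 gradian = 0.015707963 rad, so 45.56 gradian = 45.56 * 0.015707963 = 0.71565481 rad. 1 degree = 0.017453293 rad, so 0.71565481 rad = 0.71565481 / 0.017453293 = 41.004 degree ≈ 41 degree (4 s.f.).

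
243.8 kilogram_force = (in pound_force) 537.5. Check: 1 kilogram_force = 9.80665 N, so 243.8 kilogram_force = 243.8 * 9.80665 = 2390.8613 N. 1 pound_force = 4.4482216 N, so 2390.8613 N = 2390.8613 / 4.4482216 = 537.487 pound_force ≈ 537.5 pound_force (4 s.f.).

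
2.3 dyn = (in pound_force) 5.171e-06. Check: 1 dyn = 1e-05 N, so 2.3 dyn = 2.3 * 1e-05 = 2.3e-05 N. 1 pound_force = 4.4482216 N, so 2.3e-05 N = 2.3e-05 / 4.4482216 = 5.1706057e-06 pound_force ≈ 5.171e-06 pound_force (4 s.f.).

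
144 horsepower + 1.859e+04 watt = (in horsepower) 1 horsepower = 745.69987 W, so 144 horsepower = 144 * 745.69987 = 107380.78 W. 1.859e+04 watt = 18590 W. Sum: 107380.78 + 18590 = 125970.78 W. 1 horsepower = 745.69987 W, so 125970.78 W = 125970.78 / 745.69987 = 168.9296 horsepower ≈ 168.9 horsepower (4 s.f.). Final answer: 168.9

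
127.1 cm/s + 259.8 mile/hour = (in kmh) 422.7. Check: 1 cm/s = 0.01 m/s, so 127.1 cm/s = 127.1 * 0.01 = 1.271 m/s. 1 mile/hour = 0.44704 m/s, so 259.8 mile/hour = 259.8 * 0.44704 = 116.14099 m/s. Sum: 1.271 + 116.14099 = 117.41199 m/s. 1 kmh = 0.27777778 m/s, so 117.41199 m/s = 117.41199 / 0.27777778 = 422.68317 kmh ≈ 422.7 kmh (4 s.f.).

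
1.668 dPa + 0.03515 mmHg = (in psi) 0.0007039. Check: 1 dPa = 0.1 Pa, so 1.668 dPa = 1.668 * 0.1 = 0.1668 Pa. 1 mmHg = 133.32237 Pa, so 0.03515 mmHg = 0.03515 * 133.32237 = 4.6862813 Pa. Sum: 0.1668 + 4.6862813 = 4.8530813 Pa. 1 psi = 6894.7573 Pa, so 4.8530813 Pa = 4.8530813 / 6894.7573 = 0.00070387993 psi ≈ 0.0007039 psi (4 s.f.).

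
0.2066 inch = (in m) 1 inch = 0.0254 m, so 0.2066 inch = 0.2066 * 0.0254 = 0.00524764 m. Result: 0.00524764 m ≈ 0.005248 m (4 s.f.). Final answer: 0.005248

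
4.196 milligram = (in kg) 4.196e-06. Check: 1 milligram = 1e-06 kg, so 4.196 milligram = 4.196 * 1e-06 = 4.196e-06 kg. Result: 4.196e-06 kg.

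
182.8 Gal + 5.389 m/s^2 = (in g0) 0.7359. Check: 1 Gal = 0.01 m/s^2, so 182.8 Gal = 182.8 * 0.01 = 1.828 m/s^2. 5.389 m/s^2 is already in m/s^2. Sum: 1.828 + 5.389 = 7.217 m/s^2. 1 g0 = 9.80665 m/s^2, so 7.217 m/s^2 = 7.217 / 9.80665 = 0.73592919 g0 ≈ 0.7359 g0 (4 s.f.).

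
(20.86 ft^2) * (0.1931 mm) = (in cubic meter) 1 ft^2 = 0.09290304 m^2, so 20.86 ft^2 = 20.86 * 0.09290304 = 1.9379574 m^2. 1 mm = 0.001 m, so 0.1931 mm = 0.1931 * 0.001 = 0.0001931 m. Combine: 1.9379574 m^2 * 0.0001931 m = 0.00037421958 m^3. 0.00037421958 m^3 = 0.00037421958 cubic meter ≈ 0.0003742 cubic meter (4 s.f.). Final answer: 0.0003742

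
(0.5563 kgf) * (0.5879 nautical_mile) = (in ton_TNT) 1.42e-06. Check: 1 kgf = 9.80665 N, so 0.5563 kgf = 0.5563 * 9.80665 = 5.4554394 N. 1 nautical_mile = 1852 m, so 0.5879 nautical_mile = 0.5879 * 1852 = 1088.7908 m. Combine: 5.4554394 N * 1088.7908 m = 5939.8322 J. 1 ton_TNT = 4.184e+09 J, so 5939.8322 J = 5939.8322 / 4.184e+09 = 1.419654e-06 ton_TNT ≈ 1.42e-06 ton_TNT (4 s.f.).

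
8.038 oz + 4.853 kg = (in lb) 1 oz = 0.028349523 kg, so 8.038 oz = 8.038 * 0.028349523 = 0.22787347 kg. 4.853 kg is already in kg. Sum: 0.22787347 + 4.853 = 5.0808735 kg. 1 lb = 0.45359237 kg, so 5.0808735 kg = 5.0808735 / 0.45359237 = 11.201409 lb ≈ 11.2 lb (4 s.f.). Final answer: 11.2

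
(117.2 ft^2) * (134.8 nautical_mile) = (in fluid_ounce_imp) 1 ft^2 = 0.09290304 m^2, so 117.2 ft^2 = 117.2 * 0.09290304 = 10.888236 m^2. 1 nautical_mile = 1852 m, so 134.8 nautical_mile = 134.8 * 1852 = 249649.6 m. Combine: 10.888236 m^2 * 249649.6 m = 2718243.8 m^3. 1 fluid_ounce_imp = 2.8413063e-05 m^3, so 2718243.8 m^3 = 2718243.8 / 2.8413063e-05 = 9.5668808e+10 fluid_ounce_imp ≈ 9.567e+10 fluid_ounce_imp (4 s.f.). Final answer: 9.567e+10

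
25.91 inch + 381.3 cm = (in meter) 4.471. Check: 1 inch = 0.0254 m, so 25.91 inch = 25.91 * 0.0254 = 0.658114 m. 1 cm = 0.01 m, so 381.3 cm = 381.3 * 0.01 = 3.813 m. Sum: 0.658114 + 3.813 = 4.471114 m. 4.471114 m = 4.471114 meter ≈ 4.471 meter (4 s.f.).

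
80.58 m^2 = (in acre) 0.01991. Check: 1 acre = 4046.8564 m^2, so 80.58 m^2 = 80.58 / 4046.8564 = 0.019911752 acre ≈ 0.01991 acre (4 s.f.).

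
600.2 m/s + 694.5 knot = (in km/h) 600.2 m/s is already in m/s. 1 knot = 0.51444444 m/s, so 694.5 knot = 694.5 * 0.51444444 = 357.28167 m/s. Sum: 600.2 + 357.28167 = 957.48167 m/s. 1 km/h = 0.27777778 m/s, so 957.48167 m/s = 957.48167 / 0.27777778 = 3446.934 km/h ≈ 3447 km/h (4 s.f.). Final answer: 3447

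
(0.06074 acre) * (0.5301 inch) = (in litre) 3310. Check: 1 acre = 4046.8564 m^2, so 0.06074 acre = 0.06074 * 4046.8564 = 245.80606 m^2. 1 inch = 0.0254 m, so 0.5301 inch = 0.5301 * 0.0254 = 0.01346454 m. Combine: 245.80606 m^2 * 0.01346454 m = 3.3096655 m^3. 1 litre = 0.001 m^3, so 3.3096655 m^3 = 3.3096655 / 0.001 = 3309.6655 litre ≈ 3310 litre (4 s.f.).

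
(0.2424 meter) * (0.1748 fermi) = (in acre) 0.2424 meter = 0.2424 m. 1 fermi = 1e-15 m, so 0.1748 fermi = 0.1748 * 1e-15 = 1.748e-16 m. Combine: 0.2424 m * 1.748e-16 m = 4.237152e-17 m^2. 1 acre = 4046.8564 m^2, so 4.237152e-17 m^2 = 4.237152e-17 / 4046.8564 = 1.0470231e-20 acre ≈ 1.047e-20 acre (4 s.f.). Final answer: 1.047e-20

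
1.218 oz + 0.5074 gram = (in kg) 1 oz = 0.028349523 kg, so 1.218 oz = 1.218 * 0.028349523 = 0.034529719 kg. 1 gram = 0.001 kg, so 0.5074 gram = 0.5074 * 0.001 = 0.0005074 kg. Sum: 0.034529719 + 0.0005074 = 0.035037119 kg. Result: 0.035037119 kg ≈ 0.03504 kg (4 s.f.). Final answer: 0.03504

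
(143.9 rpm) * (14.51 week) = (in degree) 1 rpm = 0.10471976 rad/s, so 143.9 rpm = 143.9 * 0.10471976 = 15.069173 rad/s. 1 week = 604800 s, so 14.51 week = 14.51 * 604800 = 8775648 s. Combine: 15.069173 rad/s * 8775648 s = 1.3224176e+08 rad. 1 degree = 0.017453293 rad, so 1.3224176e+08 rad = 1.3224176e+08 / 0.017453293 = 7.5768945e+09 degree ≈ 7.577e+09 degree (4 s.f.). Final answer: 7.577e+09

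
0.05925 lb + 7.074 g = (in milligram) 3.395e+04. Check: 1 lb = 0.45359237 kg, so 0.05925 lb = 0.05925 * 0.45359237 = 0.026875348 kg. 1 g = 0.001 kg, so 7.074 g = 7.074 * 0.001 = 0.007074 kg. Sum: 0.026875348 + 0.007074 = 0.033949348 kg. 1 milligram = 1e-06 kg, so 0.033949348 kg = 0.033949348 / 1e-06 = 33949.348 milligram ≈ 3.395e+04 milligram (4 s.f.).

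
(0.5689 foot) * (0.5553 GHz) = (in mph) 2.154e+08. Check: 1 foot = 0.3048 m, so 0.5689 foot = 0.5689 * 0.3048 = 0.17340072 m. 1 GHz = 1e+09 Hz, so 0.5553 GHz = 0.5553 * 1e+09 = 5.553e+08 Hz. Combine: 0.17340072 m * 5.553e+08 Hz = 96289420 m/s. 1 mph = 0.44704 m/s, so 96289420 m/s = 96289420 / 0.44704 = 2.153933e+08 mph ≈ 2.154e+08 mph (4 s.f.).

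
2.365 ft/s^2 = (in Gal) 72.09. Check: 1 ft/s^2 = 0.3048 m/s^2, so 2.365 ft/s^2 = 2.365 * 0.3048 = 0.720852 m/s^2. 1 Gal = 0.01 m/s^2, so 0.720852 m/s^2 = 0.720852 / 0.01 = 72.0852 Gal ≈ 72.09 Gal (4 s.f.).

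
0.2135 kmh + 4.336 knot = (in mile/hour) 5.122. Check: 1 kmh = 0.27777778 m/s, so 0.2135 kmh = 0.2135 * 0.27777778 = 0.059305556 m/s. 1 knot = 0.51444444 m/s, so 4.336 knot = 4.336 * 0.51444444 = 2.2306311 m/s. Sum: 0.059305556 + 2.2306311 = 2.2899367 m/s. 1 mile/hour = 0.44704 m/s, so 2.2899367 m/s = 2.2899367 / 0.44704 = 5.1224424 mile/hour ≈ 5.122 mile/hour (4 s.f.).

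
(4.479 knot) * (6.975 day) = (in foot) 4.556e+06. Check: 1 knot = 0.51444444 m/s, so 4.479 knot = 4.479 * 0.51444444 = 2.3041967 m/s. 1 day = 86400 s, so 6.975 day = 6.975 * 86400 = 602640 s. Combine: 2.3041967 m/s * 602640 s = 1388601.1 m. 1 foot = 0.3048 m, so 1388601.1 m = 1388601.1 / 0.3048 = 4555777.8 foot ≈ 4.556e+06 foot (4 s.f.).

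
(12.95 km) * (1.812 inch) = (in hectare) 1 km = 1000 m, so 12.95 km = 12.95 * 1000 = 12950 m. 1 inch = 0.0254 m, so 1.812 inch = 1.812 * 0.0254 = 0.0460248 m. Combine: 12950 m * 0.0460248 m = 596.02116 m^2. 1 hectare = 10000 m^2, so 596.02116 m^2 = 596.02116 / 10000 = 0.059602116 hectare ≈ 0.0596 hectare (4 s.f.). Final answer: 0.0596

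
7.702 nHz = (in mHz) 7.702e-06. Check: 1 nHz = 1e-09 Hz, so 7.702 nHz = 7.702 * 1e-09 = 7.702e-09 Hz. 1 mHz = 0.001 Hz, so 7.702e-09 Hz = 7.702e-09 / 0.001 = 7.702e-06 mHz.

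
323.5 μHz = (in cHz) 0.03235. Check: 1 μHz = 1e-06 Hz, so 323.5 μHz = 323.5 * 1e-06 = 0.0003235 Hz. 1 cHz = 0.01 Hz, so 0.0003235 Hz = 0.0003235 / 0.01 = 0.03235 cHz.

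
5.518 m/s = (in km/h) 19.86. Check: 1 km/h = 0.27777778 m/s, so 5.518 m/s = 5.518 / 0.27777778 = 19.8648 km/h ≈ 19.86 km/h (4 s.f.).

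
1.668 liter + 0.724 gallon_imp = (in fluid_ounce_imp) 1 liter = 0.001 m^3, so 1.668 liter = 1.668 * 0.001 = 0.001668 m^3. 1 gallon_imp = 0.00454609 m^3, so 0.724 gallon_imp = 0.724 * 0.00454609 = 0.0032913692 m^3. Sum: 0.001668 + 0.0032913692 = 0.0049593692 m^3. 1 fluid_ounce_imp = 2.8413063e-05 m^3, so 0.0049593692 m^3 = 0.0049593692 / 2.8413063e-05 = 174.54539 fluid_ounce_imp ≈ 174.5 fluid_ounce_imp (4 s.f.). Final answer: 174.5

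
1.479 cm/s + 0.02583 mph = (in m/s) 0.02634. Check: 1 cm/s = 0.01 m/s, so 1.479 cm/s = 1.479 * 0.01 = 0.01479 m/s. 1 mph = 0.44704 m/s, so 0.02583 mph = 0.02583 * 0.44704 = 0.011547043 m/s. Sum: 0.01479 + 0.011547043 = 0.026337043 m/s. Result: 0.026337043 m/s ≈ 0.02634 m/s (4 s.f.).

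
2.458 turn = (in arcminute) 1 turn = 6.2831853 rad, so 2.458 turn = 2.458 * 6.2831853 = 15.444069 rad. 1 arcminute = 0.00029088821 rad, so 15.444069 rad = 15.444069 / 0.00029088821 = 53092.8 arcminute ≈ 5.309e+04 arcminute (4 s.f.). Final answer: 5.309e+04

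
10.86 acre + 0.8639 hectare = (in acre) 12.99. Check: 1 acre = 4046.8564 m^2, so 10.86 acre = 10.86 * 4046.8564 = 43948.861 m^2. 1 hectare = 10000 m^2, so 0.8639 hectare = 0.8639 * 10000 = 8639 m^2. Sum: 43948.861 + 8639 = 52587.861 m^2. 1 acre = 4046.8564 m^2, so 52587.861 m^2 = 52587.861 / 4046.8564 = 12.994743 acre ≈ 12.99 acre (4 s.f.).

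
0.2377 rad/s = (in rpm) 2.27. Check: 1 rpm = 0.10471976 rad/s, so 0.2377 rad/s = 0.2377 / 0.10471976 = 2.2698678 rpm ≈ 2.27 rpm (4 s.f.).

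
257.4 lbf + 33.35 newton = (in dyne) 1 lbf = 4.4482216 N, so 257.4 lbf = 257.4 * 4.4482216 = 1144.9722 N. 33.35 newton = 33.35 N. Sum: 1144.9722 + 33.35 = 1178.3222 N. 1 dyne = 1e-05 N, so 1178.3222 N = 1178.3222 / 1e-05 = 1.1783222e+08 dyne ≈ 1.178e+08 dyne (4 s.f.). Final answer: 1.178e+08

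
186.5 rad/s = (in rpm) 1 rpm = 0.10471976 rad/s, so 186.5 rad/s = 186.5 / 0.10471976 = 1780.9438 rpm ≈ 1781 rpm (4 s.f.). Final answer: 1781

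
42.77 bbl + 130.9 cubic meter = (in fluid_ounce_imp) 1 bbl = 0.15898729 m^3, so 42.77 bbl = 42.77 * 0.15898729 = 6.7998866 m^3. 130.9 cubic meter = 130.9 m^3. Sum: 6.7998866 + 130.9 = 137.69989 m^3. 1 fluid_ounce_imp = 2.8413063e-05 m^3, so 137.69989 m^3 = 137.69989 / 2.8413063e-05 = 4846358.5 fluid_ounce_imp ≈ 4.846e+06 fluid_ounce_imp (4 s.f.). Final answer: 4.846e+06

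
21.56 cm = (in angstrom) 1 cm = 0.01 m, so 21.56 cm = 21.56 * 0.01 = 0.2156 m. 1 angstrom = 1e-10 m, so 0.2156 m = 0.2156 / 1e-10 = 2.156e+09 angstrom. Final answer: 2.156e+09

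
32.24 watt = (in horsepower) 32.24 watt = 32.24 W. 1 horsepower = 745.69987 W, so 32.24 W = 32.24 / 745.69987 = 0.043234552 horsepower ≈ 0.04323 horsepower (4 s.f.). Final answer: 0.04323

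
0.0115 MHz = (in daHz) 1150. Check: 1 MHz = 1000000 Hz, so 0.0115 MHz = 0.0115 * 1000000 = 11500 Hz. 1 daHz = 10 Hz, so 11500 Hz = 11500 / 10 = 1150 daHz.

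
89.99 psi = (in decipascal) 6.205e+06. Check: 1 psi = 6894.7573 Pa, so 89.99 psi = 89.99 * 6894.7573 = 620459.21 Pa. 1 decipascal = 0.1 Pa, so 620459.21 Pa = 620459.21 / 0.1 = 6204592.1 decipascal ≈ 6.205e+06 decipascal (4 s.f.).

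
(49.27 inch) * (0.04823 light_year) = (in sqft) 6.147e+15. Check: 1 inch = 0.0254 m, so 49.27 inch = 49.27 * 0.0254 = 1.251458 m. 1 light_year = 9.4607305e+15 m, so 0.04823 light_year = 0.04823 * 9.4607305e+15 = 4.5629103e+14 m. Combine: 1.251458 m * 4.5629103e+14 m = 5.7102906e+14 m^2. 1 sqft = 0.09290304 m^2, so 5.7102906e+14 m^2 = 5.7102906e+14 / 0.09290304 = 6.1465057e+15 sqft ≈ 6.147e+15 sqft (4 s.f.).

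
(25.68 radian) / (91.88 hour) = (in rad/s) 7.764e-05. Check: 25.68 radian = 25.68 rad. 1 hour = 3600 s, so 91.88 hour = 91.88 * 3600 = 330768 s. Combine: 25.68 rad / 330768 s = 7.7637498e-05 rad/s. Result: 7.7637498e-05 rad/s ≈ 7.764e-05 rad/s (4 s.f.).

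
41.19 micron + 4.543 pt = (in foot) 0.005393. Check: 1 micron = 1e-06 m, so 41.19 micron = 41.19 * 1e-06 = 4.119e-05 m. 1 pt = 0.00035277778 m, so 4.543 pt = 4.543 * 0.00035277778 = 0.0016026694 m. Sum: 4.119e-05 + 0.0016026694 = 0.0016438594 m. 1 foot = 0.3048 m, so 0.0016438594 m = 0.0016438594 / 0.3048 = 0.0053932396 foot ≈ 0.005393 foot (4 s.f.).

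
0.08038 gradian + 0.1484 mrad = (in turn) 0.0002246. Check: 1 gradian = 0.015707963 rad, so 0.08038 gradian = 0.08038 * 0.015707963 = 0.0012626061 rad. 1 mrad = 0.001 rad, so 0.1484 mrad = 0.1484 * 0.001 = 0.0001484 rad. Sum: 0.0012626061 + 0.0001484 = 0.0014110061 rad. 1 turn = 6.2831853 rad, so 0.0014110061 rad = 0.0014110061 / 6.2831853 = 0.00022456859 turn ≈ 0.0002246 turn (4 s.f.).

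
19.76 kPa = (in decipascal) 1.976e+05. Check: 1 kPa = 1000 Pa, so 19.76 kPa = 19.76 * 1000 = 19760 Pa. 1 decipascal = 0.1 Pa, so 19760 Pa = 19760 / 0.1 = 197600 decipascal ≈ 1.976e+05 decipascal (4 s.f.).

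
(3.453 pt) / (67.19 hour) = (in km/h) 1 pt = 0.00035277778 m, so 3.453 pt = 3.453 * 0.00035277778 = 0.0012181417 m. 1 hour = 3600 s, so 67.19 hour = 67.19 * 3600 = 241884 s. Combine: 0.0012181417 m / 241884 s = 5.0360572e-09 m/s. 1 km/h = 0.27777778 m/s, so 5.0360572e-09 m/s = 5.0360572e-09 / 0.27777778 = 1.8129806e-08 km/h ≈ 1.813e-08 km/h (4 s.f.). Final answer: 1.813e-08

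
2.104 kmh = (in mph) 1.307. Check: 1 kmh = 0.27777778 m/s, so 2.104 kmh = 2.104 * 0.27777778 = 0.58444444 m/s. 1 mph = 0.44704 m/s, so 0.58444444 m/s = 0.58444444 / 0.44704 = 1.307365 mph ≈ 1.307 mph (4 s.f.).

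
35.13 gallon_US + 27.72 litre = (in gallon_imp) 35.35. Check: 1 gallon_US = 0.0037854118 m^3, so 35.13 gallon_US = 35.13 * 0.0037854118 = 0.13298152 m^3. 1 litre = 0.001 m^3, so 27.72 litre = 27.72 * 0.001 = 0.02772 m^3. Sum: 0.13298152 + 0.02772 = 0.16070152 m^3. 1 gallon_imp = 0.00454609 m^3, so 0.16070152 m^3 = 0.16070152 / 0.00454609 = 35.349392 gallon_imp ≈ 35.35 gallon_imp (4 s.f.).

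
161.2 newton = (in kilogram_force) 16.44. Check: 161.2 newton = 161.2 N. 1 kilogram_force = 9.80665 N, so 161.2 N = 161.2 / 9.80665 = 16.437825 kilogram_force ≈ 16.44 kilogram_force (4 s.f.).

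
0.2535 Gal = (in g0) 0.0002585. Check: 1 Gal = 0.01 m/s^2, so 0.2535 Gal = 0.2535 * 0.01 = 0.002535 m/s^2. 1 g0 = 9.80665 m/s^2, so 0.002535 m/s^2 = 0.002535 / 9.80665 = 0.00025849806 g0 ≈ 0.0002585 g0 (4 s.f.).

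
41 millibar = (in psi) 1 millibar = 100 Pa, so 41 millibar = 41 * 100 = 4100 Pa. 1 psi = 6894.7573 Pa, so 4100 Pa = 4100 / 6894.7573 = 0.59465472 psi ≈ 0.5947 psi (4 s.f.). Final answer: 0.5947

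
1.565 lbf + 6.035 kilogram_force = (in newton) 66.14. Check: 1 lbf = 4.4482216 N, so 1.565 lbf = 1.565 * 4.4482216 = 6.9614668 N. 1 kilogram_force = 9.80665 N, so 6.035 kilogram_force = 6.035 * 9.80665 = 59.183133 N. Sum: 6.9614668 + 59.183133 = 66.1446 N. 66.1446 N = 66.1446 newton ≈ 66.14 newton (4 s.f.).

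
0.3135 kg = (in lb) 1 lb = 0.45359237 kg, so 0.3135 kg = 0.3135 / 0.45359237 = 0.69114919 lb ≈ 0.6911 lb (4 s.f.). Final answer: 0.6911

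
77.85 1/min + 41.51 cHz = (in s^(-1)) 1.713. Check: 1 1/min = 0.016666667 Hz, so 77.85 1/min = 77.85 * 0.016666667 = 1.2975 Hz. 1 cHz = 0.01 Hz, so 41.51 cHz = 41.51 * 0.01 = 0.4151 Hz. Sum: 1.2975 + 0.4151 = 1.7126 Hz. 1.7126 Hz = 1.7126 s^(-1) ≈ 1.713 s^(-1) (4 s.f.).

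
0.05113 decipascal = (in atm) 5.046e-08. Check: 1 decipascal = 0.1 Pa, so 0.05113 decipascal = 0.05113 * 0.1 = 0.005113 Pa. 1 atm = 101325 Pa, so 0.005113 Pa = 0.005113 / 101325 = 5.0461387e-08 atm ≈ 5.046e-08 atm (4 s.f.).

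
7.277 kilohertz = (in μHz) 7.277e+09. Check: 1 kilohertz = 1000 Hz, so 7.277 kilohertz = 7.277 * 1000 = 7277 Hz. 1 μHz = 1e-06 Hz, so 7277 Hz = 7277 / 1e-06 = 7.277e+09 μHz.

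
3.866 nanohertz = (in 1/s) 1 nanohertz = 1e-09 Hz, so 3.866 nanohertz = 3.866 * 1e-09 = 3.866e-09 Hz. 3.866e-09 Hz = 3.866e-09 1/s. Final answer: 3.866e-09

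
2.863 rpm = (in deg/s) 17.18. Check: 1 rpm = 0.10471976 rad/s, so 2.863 rpm = 2.863 * 0.10471976 = 0.29981266 rad/s. 1 deg/s = 0.017453293 rad/s, so 0.29981266 rad/s = 0.29981266 / 0.017453293 = 17.178 deg/s ≈ 17.18 deg/s (4 s.f.).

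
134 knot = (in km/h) 1 knot = 0.51444444 m/s, so 134 knot = 134 * 0.51444444 = 68.935556 m/s. 1 km/h = 0.27777778 m/s, so 68.935556 m/s = 68.935556 / 0.27777778 = 248.168 km/h ≈ 248.2 km/h (4 s.f.). Final answer: 248.2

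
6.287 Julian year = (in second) 1 Julian year = 31557600 s, so 6.287 Julian year = 6.287 * 31557600 = 1.9840263e+08 s. 1.9840263e+08 s = 1.9840263e+08 second ≈ 1.984e+08 second (4 s.f.). Final answer: 1.984e+08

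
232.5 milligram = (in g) 1 milligram = 1e-06 kg, so 232.5 milligram = 232.5 * 1e-06 = 0.0002325 kg. 1 g = 0.001 kg, so 0.0002325 kg = 0.0002325 / 0.001 = 0.2325 g. Final answer: 0.2325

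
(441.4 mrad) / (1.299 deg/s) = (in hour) 0.005408. Check: 1 mrad = 0.001 rad, so 441.4 mrad = 441.4 * 0.001 = 0.4414 rad. 1 deg/s = 0.017453293 rad/s, so 1.299 deg/s = 1.299 * 0.017453293 = 0.022671827 rad/s. Combine: 0.4414 rad / 0.022671827 rad/s = 19.469097 s. 1 hour = 3600 s, so 19.469097 s = 19.469097 / 3600 = 0.0054080825 hour ≈ 0.005408 hour (4 s.f.).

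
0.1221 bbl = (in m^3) 1 bbl = 0.15898729 m^3, so 0.1221 bbl = 0.1221 * 0.15898729 = 0.019412349 m^3. Result: 0.019412349 m^3 ≈ 0.01941 m^3 (4 s.f.). Final answer: 0.01941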